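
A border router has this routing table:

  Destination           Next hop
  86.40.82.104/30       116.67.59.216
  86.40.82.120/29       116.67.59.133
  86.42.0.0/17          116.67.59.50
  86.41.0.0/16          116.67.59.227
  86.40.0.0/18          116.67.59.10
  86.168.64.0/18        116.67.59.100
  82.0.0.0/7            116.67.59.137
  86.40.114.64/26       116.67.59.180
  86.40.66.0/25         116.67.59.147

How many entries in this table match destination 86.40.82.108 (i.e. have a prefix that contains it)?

No listed prefix contains 86.40.82.108.
Total matching entries: 0.

0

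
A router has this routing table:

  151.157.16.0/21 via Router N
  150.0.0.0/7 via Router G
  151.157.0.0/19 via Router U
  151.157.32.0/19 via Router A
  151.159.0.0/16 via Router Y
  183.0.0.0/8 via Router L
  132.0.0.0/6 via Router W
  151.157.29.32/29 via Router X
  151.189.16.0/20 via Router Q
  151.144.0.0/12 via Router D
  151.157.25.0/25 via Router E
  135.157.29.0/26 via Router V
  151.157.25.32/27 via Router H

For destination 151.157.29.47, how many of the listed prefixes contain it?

3

Prefixes containing 151.157.29.47:
  150.0.0.0/7 (150.0.0.0 - 151.255.255.255)
  151.144.0.0/12 (151.144.0.0 - 151.159.255.255)
  151.157.0.0/19 (151.157.0.0 - 151.157.31.255)
Total matching entries: 3.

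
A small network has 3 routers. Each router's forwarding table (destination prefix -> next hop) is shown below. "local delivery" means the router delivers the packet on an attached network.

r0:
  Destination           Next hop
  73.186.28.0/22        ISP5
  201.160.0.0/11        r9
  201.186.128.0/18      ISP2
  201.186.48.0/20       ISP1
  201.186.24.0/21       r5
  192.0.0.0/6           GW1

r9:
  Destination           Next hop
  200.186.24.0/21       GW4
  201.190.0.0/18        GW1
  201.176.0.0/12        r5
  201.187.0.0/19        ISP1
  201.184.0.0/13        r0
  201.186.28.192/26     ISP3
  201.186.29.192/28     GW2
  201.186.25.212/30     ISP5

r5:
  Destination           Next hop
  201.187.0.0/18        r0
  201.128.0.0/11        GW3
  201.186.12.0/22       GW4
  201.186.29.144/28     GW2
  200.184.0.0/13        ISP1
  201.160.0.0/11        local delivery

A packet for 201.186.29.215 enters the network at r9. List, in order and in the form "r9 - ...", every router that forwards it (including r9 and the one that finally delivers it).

r9 - r0 - r5

At r9: longest match for 201.186.29.215 is 201.184.0.0/13 -> r0
At r0: longest match for 201.186.29.215 is 201.186.24.0/21 -> r5
At r5: longest match for 201.186.29.215 is 201.160.0.0/11 -> local delivery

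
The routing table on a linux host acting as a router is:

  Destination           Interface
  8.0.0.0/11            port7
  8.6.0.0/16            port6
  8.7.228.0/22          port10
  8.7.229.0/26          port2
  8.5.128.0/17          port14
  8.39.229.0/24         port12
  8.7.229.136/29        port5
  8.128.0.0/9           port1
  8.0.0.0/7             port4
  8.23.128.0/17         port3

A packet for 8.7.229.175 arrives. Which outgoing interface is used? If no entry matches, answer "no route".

Routes whose prefix contains 8.7.229.175:
  8.0.0.0/7 (8.0.0.0 - 9.255.255.255) -> port4
  8.0.0.0/11 (8.0.0.0 - 8.31.255.255) -> port7
  8.7.228.0/22 (8.7.228.0 - 8.7.231.255) -> port10
More-specific entries that do NOT match:
  8.7.229.136/29 (8.7.229.136 - 8.7.229.143) does not contain 8.7.229.175
  8.7.229.0/26 (8.7.229.0 - 8.7.229.63) does not contain 8.7.229.175
  8.39.229.0/24 (8.39.229.0 - 8.39.229.255) does not contain 8.7.229.175
Longest matching prefix is /22 -> interface port10.

port10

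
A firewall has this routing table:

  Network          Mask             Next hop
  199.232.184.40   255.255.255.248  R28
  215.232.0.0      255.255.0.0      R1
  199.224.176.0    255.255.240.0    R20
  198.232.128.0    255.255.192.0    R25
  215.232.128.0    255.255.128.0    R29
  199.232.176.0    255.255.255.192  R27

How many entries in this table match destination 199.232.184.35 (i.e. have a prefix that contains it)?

No listed prefix contains 199.232.184.35.
Total matching entries: 0.

0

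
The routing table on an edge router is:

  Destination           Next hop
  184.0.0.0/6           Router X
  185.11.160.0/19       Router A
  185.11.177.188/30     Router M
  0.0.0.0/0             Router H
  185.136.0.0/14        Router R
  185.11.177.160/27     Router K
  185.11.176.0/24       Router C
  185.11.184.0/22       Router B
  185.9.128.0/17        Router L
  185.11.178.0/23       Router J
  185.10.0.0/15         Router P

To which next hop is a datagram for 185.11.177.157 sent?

Router A

Routes whose prefix contains 185.11.177.157:
  0.0.0.0/0 (default, matches everything) -> Router H
  184.0.0.0/6 (184.0.0.0 - 187.255.255.255) -> Router X
  185.10.0.0/15 (185.10.0.0 - 185.11.255.255) -> Router P
  185.11.160.0/19 (185.11.160.0 - 185.11.191.255) -> Router A
More-specific entries that do NOT match:
  185.11.177.188/30 (185.11.177.188 - 185.11.177.191) does not contain 185.11.177.157
  185.11.177.160/27 (185.11.177.160 - 185.11.177.191) does not contain 185.11.177.157
  185.11.176.0/24 (185.11.176.0 - 185.11.176.255) does not contain 185.11.177.157
  185.11.178.0/23 (185.11.178.0 - 185.11.179.255) does not contain 185.11.177.157
  185.11.184.0/22 (185.11.184.0 - 185.11.187.255) does not contain 185.11.177.157
Longest matching prefix is /19 -> next hop Router A.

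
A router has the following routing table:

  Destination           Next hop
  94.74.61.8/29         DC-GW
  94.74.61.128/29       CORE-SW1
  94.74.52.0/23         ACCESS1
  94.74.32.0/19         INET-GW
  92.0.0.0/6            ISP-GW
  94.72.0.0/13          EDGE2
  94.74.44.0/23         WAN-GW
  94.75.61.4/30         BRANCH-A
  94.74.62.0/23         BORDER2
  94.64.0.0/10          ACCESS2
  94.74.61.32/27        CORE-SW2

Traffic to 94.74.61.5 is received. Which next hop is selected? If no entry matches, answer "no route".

INET-GW

Routes whose prefix contains 94.74.61.5:
  92.0.0.0/6 (92.0.0.0 - 95.255.255.255) -> ISP-GW
  94.64.0.0/10 (94.64.0.0 - 94.127.255.255) -> ACCESS2
  94.72.0.0/13 (94.72.0.0 - 94.79.255.255) -> EDGE2
  94.74.32.0/19 (94.74.32.0 - 94.74.63.255) -> INET-GW
More-specific entries that do NOT match:
  94.75.61.4/30 (94.75.61.4 - 94.75.61.7) does not contain 94.74.61.5
  94.74.61.8/29 (94.74.61.8 - 94.74.61.15) does not contain 94.74.61.5
  94.74.61.128/29 (94.74.61.128 - 94.74.61.135) does not contain 94.74.61.5
  94.74.61.32/27 (94.74.61.32 - 94.74.61.63) does not contain 94.74.61.5
  94.74.52.0/23 (94.74.52.0 - 94.74.53.255) does not contain 94.74.61.5
  94.74.44.0/23 (94.74.44.0 - 94.74.45.255) does not contain 94.74.61.5
  94.74.62.0/23 (94.74.62.0 - 94.74.63.255) does not contain 94.74.61.5
Longest matching prefix is /19 -> next hop INET-GW.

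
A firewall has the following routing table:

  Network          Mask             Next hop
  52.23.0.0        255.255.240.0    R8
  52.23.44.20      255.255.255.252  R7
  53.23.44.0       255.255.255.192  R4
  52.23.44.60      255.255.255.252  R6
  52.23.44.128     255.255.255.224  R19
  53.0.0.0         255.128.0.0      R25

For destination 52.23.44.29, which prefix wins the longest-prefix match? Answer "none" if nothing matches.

none

52.23.44.29 is outside every listed prefix and there is no default route.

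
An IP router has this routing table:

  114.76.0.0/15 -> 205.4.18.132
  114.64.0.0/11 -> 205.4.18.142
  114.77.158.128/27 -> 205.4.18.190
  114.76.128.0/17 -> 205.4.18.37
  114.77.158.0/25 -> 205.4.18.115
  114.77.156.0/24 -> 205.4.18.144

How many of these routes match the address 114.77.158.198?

Prefixes containing 114.77.158.198:
  114.64.0.0/11 (114.64.0.0 - 114.95.255.255)
  114.76.0.0/15 (114.76.0.0 - 114.77.255.255)
Total matching entries: 2.

2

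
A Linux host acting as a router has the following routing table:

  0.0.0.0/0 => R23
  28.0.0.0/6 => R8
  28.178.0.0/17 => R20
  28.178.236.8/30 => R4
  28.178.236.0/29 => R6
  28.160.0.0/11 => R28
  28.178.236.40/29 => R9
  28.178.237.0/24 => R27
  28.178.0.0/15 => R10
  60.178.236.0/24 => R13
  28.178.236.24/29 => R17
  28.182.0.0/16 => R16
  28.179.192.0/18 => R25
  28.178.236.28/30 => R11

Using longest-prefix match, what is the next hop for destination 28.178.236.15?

Routes whose prefix contains 28.178.236.15:
  0.0.0.0/0 (default, matches everything) -> R23
  28.0.0.0/6 (28.0.0.0 - 31.255.255.255) -> R8
  28.160.0.0/11 (28.160.0.0 - 28.191.255.255) -> R28
  28.178.0.0/15 (28.178.0.0 - 28.179.255.255) -> R10
More-specific entries that do NOT match:
  28.178.236.8/30 (28.178.236.8 - 28.178.236.11) does not contain 28.178.236.15
  28.178.236.28/30 (28.178.236.28 - 28.178.236.31) does not contain 28.178.236.15
  28.178.236.0/29 (28.178.236.0 - 28.178.236.7) does not contain 28.178.236.15
  28.178.236.40/29 (28.178.236.40 - 28.178.236.47) does not contain 28.178.236.15
  28.178.236.24/29 (28.178.236.24 - 28.178.236.31) does not contain 28.178.236.15
  28.178.237.0/24 (28.178.237.0 - 28.178.237.255) does not contain 28.178.236.15
  60.178.236.0/24 (60.178.236.0 - 60.178.236.255) does not contain 28.178.236.15
  28.179.192.0/18 (28.179.192.0 - 28.179.255.255) does not contain 28.178.236.15
  28.178.0.0/17 (28.178.0.0 - 28.178.127.255) does not contain 28.178.236.15
  28.182.0.0/16 (28.182.0.0 - 28.182.255.255) does not contain 28.178.236.15
Longest matching prefix is /15 -> next hop R10.

R10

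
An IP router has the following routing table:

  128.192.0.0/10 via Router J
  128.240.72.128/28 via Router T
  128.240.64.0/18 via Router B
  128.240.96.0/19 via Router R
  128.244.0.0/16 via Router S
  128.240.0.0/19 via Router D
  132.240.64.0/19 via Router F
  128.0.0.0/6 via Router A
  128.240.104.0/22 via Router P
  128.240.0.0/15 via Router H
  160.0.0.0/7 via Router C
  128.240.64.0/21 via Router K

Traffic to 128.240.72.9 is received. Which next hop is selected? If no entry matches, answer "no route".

Routes whose prefix contains 128.240.72.9:
  128.0.0.0/6 (128.0.0.0 - 131.255.255.255) -> Router A
  128.192.0.0/10 (128.192.0.0 - 128.255.255.255) -> Router J
  128.240.0.0/15 (128.240.0.0 - 128.241.255.255) -> Router H
  128.240.64.0/18 (128.240.64.0 - 128.240.127.255) -> Router B
More-specific entries that do NOT match:
  128.240.72.128/28 (128.240.72.128 - 128.240.72.143) does not contain 128.240.72.9
  128.240.104.0/22 (128.240.104.0 - 128.240.107.255) does not contain 128.240.72.9
  128.240.64.0/21 (128.240.64.0 - 128.240.71.255) does not contain 128.240.72.9
  128.240.96.0/19 (128.240.96.0 - 128.240.127.255) does not contain 128.240.72.9
  128.240.0.0/19 (128.240.0.0 - 128.240.31.255) does not contain 128.240.72.9
  132.240.64.0/19 (132.240.64.0 - 132.240.95.255) does not contain 128.240.72.9
Longest matching prefix is /18 -> next hop Router B.

Router B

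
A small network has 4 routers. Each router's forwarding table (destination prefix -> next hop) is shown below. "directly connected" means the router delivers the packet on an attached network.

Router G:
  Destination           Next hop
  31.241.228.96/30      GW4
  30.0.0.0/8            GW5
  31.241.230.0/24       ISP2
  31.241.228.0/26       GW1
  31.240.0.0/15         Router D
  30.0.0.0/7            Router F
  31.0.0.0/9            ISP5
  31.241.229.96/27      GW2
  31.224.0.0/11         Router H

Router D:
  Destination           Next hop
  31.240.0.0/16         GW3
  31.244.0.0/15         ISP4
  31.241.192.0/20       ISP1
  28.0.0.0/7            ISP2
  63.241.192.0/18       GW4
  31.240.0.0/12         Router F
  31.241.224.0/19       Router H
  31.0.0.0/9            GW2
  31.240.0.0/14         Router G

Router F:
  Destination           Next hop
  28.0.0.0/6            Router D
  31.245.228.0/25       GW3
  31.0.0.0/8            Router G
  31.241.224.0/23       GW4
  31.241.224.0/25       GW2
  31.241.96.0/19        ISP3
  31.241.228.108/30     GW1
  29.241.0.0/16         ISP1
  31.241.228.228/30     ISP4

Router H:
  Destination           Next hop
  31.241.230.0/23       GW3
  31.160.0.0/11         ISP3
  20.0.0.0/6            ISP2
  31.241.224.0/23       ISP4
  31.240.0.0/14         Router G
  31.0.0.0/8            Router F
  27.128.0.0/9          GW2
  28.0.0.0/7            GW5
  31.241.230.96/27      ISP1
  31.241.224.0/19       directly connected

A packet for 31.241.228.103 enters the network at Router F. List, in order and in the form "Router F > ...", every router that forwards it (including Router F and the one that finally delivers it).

Router F > Router G > Router D > Router H

At Router F: longest match for 31.241.228.103 is 31.0.0.0/8 -> Router G
At Router G: longest match for 31.241.228.103 is 31.240.0.0/15 -> Router D
At Router D: longest match for 31.241.228.103 is 31.241.224.0/19 -> Router H
At Router H: longest match for 31.241.228.103 is 31.241.224.0/19 -> directly connected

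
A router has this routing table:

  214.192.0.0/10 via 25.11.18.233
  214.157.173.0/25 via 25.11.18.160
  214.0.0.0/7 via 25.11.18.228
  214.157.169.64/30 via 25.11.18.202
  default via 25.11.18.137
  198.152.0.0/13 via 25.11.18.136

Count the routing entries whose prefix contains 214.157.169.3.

2

Prefixes containing 214.157.169.3:
  0.0.0.0/0 (default, matches everything)
  214.0.0.0/7 (214.0.0.0 - 215.255.255.255)
Total matching entries: 2.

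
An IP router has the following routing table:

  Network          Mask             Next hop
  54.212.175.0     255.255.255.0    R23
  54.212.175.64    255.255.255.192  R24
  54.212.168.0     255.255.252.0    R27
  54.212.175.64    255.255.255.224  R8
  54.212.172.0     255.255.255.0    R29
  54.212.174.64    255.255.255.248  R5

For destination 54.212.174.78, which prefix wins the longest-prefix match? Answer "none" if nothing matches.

none

54.212.174.78 is outside every listed prefix and there is no default route.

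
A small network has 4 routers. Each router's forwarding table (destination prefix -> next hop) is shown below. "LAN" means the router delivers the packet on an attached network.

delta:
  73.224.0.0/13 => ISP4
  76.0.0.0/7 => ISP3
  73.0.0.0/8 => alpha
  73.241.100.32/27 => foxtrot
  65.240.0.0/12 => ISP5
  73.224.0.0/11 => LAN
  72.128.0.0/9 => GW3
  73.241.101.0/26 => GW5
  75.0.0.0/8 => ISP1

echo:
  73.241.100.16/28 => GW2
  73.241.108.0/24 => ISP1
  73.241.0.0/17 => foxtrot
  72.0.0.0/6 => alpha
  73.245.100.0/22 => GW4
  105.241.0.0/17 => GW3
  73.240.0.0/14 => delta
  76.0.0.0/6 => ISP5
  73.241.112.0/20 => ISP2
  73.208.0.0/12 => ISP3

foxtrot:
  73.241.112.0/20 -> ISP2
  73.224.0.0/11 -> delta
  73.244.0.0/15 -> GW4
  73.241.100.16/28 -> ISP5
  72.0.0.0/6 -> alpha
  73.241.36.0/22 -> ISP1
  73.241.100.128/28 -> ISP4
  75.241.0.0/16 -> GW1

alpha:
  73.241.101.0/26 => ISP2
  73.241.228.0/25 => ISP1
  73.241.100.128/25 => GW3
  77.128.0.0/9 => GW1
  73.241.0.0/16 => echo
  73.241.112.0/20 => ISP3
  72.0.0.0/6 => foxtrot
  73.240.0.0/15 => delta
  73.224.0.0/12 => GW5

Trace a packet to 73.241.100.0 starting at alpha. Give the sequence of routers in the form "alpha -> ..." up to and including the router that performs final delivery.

alpha -> echo -> foxtrot -> delta

At alpha: longest match for 73.241.100.0 is 73.241.0.0/16 -> echo
At echo: longest match for 73.241.100.0 is 73.241.0.0/17 -> foxtrot
At foxtrot: longest match for 73.241.100.0 is 73.224.0.0/11 -> delta
At delta: longest match for 73.241.100.0 is 73.224.0.0/11 -> LAN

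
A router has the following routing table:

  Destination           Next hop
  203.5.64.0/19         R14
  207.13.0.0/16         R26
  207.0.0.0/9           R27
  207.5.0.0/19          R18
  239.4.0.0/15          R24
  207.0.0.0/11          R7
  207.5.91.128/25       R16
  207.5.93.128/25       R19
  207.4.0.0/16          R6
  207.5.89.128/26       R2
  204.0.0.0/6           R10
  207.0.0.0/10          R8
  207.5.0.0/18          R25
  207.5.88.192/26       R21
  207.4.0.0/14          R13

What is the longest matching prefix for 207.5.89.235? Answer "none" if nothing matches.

Entries matching 207.5.89.235:
  204.0.0.0/6 (204.0.0.0 - 207.255.255.255)
  207.0.0.0/9 (207.0.0.0 - 207.127.255.255)
  207.0.0.0/10 (207.0.0.0 - 207.63.255.255)
  207.0.0.0/11 (207.0.0.0 - 207.31.255.255)
  207.4.0.0/14 (207.4.0.0 - 207.7.255.255)
Most specific is 207.4.0.0/14.

207.4.0.0/14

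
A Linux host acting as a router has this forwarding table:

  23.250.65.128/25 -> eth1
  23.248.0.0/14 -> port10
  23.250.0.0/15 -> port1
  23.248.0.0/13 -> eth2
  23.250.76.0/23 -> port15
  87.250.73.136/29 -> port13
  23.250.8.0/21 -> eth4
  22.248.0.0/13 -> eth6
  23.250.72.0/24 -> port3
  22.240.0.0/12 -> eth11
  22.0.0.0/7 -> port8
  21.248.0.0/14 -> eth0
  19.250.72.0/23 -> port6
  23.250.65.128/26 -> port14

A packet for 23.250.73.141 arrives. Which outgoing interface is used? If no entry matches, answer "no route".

Routes whose prefix contains 23.250.73.141:
  22.0.0.0/7 (22.0.0.0 - 23.255.255.255) -> port8
  23.248.0.0/13 (23.248.0.0 - 23.255.255.255) -> eth2
  23.248.0.0/14 (23.248.0.0 - 23.251.255.255) -> port10
  23.250.0.0/15 (23.250.0.0 - 23.251.255.255) -> port1
More-specific entries that do NOT match:
  87.250.73.136/29 (87.250.73.136 - 87.250.73.143) does not contain 23.250.73.141
  23.250.65.128/26 (23.250.65.128 - 23.250.65.191) does not contain 23.250.73.141
  23.250.65.128/25 (23.250.65.128 - 23.250.65.255) does not contain 23.250.73.141
  23.250.72.0/24 (23.250.72.0 - 23.250.72.255) does not contain 23.250.73.141
  23.250.76.0/23 (23.250.76.0 - 23.250.77.255) does not contain 23.250.73.141
  19.250.72.0/23 (19.250.72.0 - 19.250.73.255) does not contain 23.250.73.141
  23.250.8.0/21 (23.250.8.0 - 23.250.15.255) does not contain 23.250.73.141
Longest matching prefix is /15 -> interface port1.

port1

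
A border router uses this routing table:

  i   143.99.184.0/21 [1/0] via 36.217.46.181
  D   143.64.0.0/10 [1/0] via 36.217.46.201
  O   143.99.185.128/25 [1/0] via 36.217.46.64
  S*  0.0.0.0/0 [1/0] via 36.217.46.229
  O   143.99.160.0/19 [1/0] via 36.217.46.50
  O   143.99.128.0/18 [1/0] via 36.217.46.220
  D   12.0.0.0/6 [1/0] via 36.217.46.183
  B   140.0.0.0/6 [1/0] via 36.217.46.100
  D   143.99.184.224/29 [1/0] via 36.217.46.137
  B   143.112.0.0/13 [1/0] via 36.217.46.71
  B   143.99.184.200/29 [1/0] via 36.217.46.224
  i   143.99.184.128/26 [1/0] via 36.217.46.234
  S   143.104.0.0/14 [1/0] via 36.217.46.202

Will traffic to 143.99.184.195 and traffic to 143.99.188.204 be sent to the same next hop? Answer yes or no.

143.99.184.195: longest match 143.99.184.0/21 -> 36.217.46.181
143.99.188.204: longest match 143.99.184.0/21 -> 36.217.46.181

yes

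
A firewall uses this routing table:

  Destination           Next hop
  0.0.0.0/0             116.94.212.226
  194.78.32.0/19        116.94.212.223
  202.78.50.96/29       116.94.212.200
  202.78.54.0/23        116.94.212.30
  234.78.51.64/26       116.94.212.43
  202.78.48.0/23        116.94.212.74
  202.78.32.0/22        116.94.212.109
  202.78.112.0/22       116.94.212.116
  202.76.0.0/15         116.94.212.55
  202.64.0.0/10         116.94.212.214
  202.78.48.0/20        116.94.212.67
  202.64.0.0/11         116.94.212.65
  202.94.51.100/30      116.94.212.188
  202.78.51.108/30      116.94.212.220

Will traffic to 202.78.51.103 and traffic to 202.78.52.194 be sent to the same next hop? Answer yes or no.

yes

202.78.51.103: longest match 202.78.48.0/20 -> 116.94.212.67
202.78.52.194: longest match 202.78.48.0/20 -> 116.94.212.67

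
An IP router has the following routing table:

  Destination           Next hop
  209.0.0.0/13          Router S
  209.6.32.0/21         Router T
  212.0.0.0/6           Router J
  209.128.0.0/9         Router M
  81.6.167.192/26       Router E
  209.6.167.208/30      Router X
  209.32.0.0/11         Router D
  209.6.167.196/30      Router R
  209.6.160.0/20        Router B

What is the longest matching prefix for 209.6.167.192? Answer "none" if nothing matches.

Entries matching 209.6.167.192:
  209.0.0.0/13 (209.0.0.0 - 209.7.255.255)
  209.6.160.0/20 (209.6.160.0 - 209.6.175.255)
Most specific is 209.6.160.0/20.

209.6.160.0/20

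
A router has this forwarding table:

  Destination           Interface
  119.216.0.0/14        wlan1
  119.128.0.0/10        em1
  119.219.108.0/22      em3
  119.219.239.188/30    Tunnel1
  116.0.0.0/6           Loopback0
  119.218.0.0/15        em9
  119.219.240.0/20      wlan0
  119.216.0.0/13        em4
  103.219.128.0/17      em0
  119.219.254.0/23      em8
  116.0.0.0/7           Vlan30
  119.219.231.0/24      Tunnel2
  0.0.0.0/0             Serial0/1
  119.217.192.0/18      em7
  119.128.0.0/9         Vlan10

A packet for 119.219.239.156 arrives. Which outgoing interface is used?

Routes whose prefix contains 119.219.239.156:
  0.0.0.0/0 (default, matches everything) -> Serial0/1
  116.0.0.0/6 (116.0.0.0 - 119.255.255.255) -> Loopback0
  119.128.0.0/9 (119.128.0.0 - 119.255.255.255) -> Vlan10
  119.216.0.0/13 (119.216.0.0 - 119.223.255.255) -> em4
  119.216.0.0/14 (119.216.0.0 - 119.219.255.255) -> wlan1
  119.218.0.0/15 (119.218.0.0 - 119.219.255.255) -> em9
More-specific entries that do NOT match:
  119.219.239.188/30 (119.219.239.188 - 119.219.239.191) does not contain 119.219.239.156
  119.219.231.0/24 (119.219.231.0 - 119.219.231.255) does not contain 119.219.239.156
  119.219.254.0/23 (119.219.254.0 - 119.219.255.255) does not contain 119.219.239.156
  119.219.108.0/22 (119.219.108.0 - 119.219.111.255) does not contain 119.219.239.156
  119.219.240.0/20 (119.219.240.0 - 119.219.255.255) does not contain 119.219.239.156
  119.217.192.0/18 (119.217.192.0 - 119.217.255.255) does not contain 119.219.239.156
  103.219.128.0/17 (103.219.128.0 - 103.219.255.255) does not contain 119.219.239.156
Longest matching prefix is /15 -> interface em9.

em9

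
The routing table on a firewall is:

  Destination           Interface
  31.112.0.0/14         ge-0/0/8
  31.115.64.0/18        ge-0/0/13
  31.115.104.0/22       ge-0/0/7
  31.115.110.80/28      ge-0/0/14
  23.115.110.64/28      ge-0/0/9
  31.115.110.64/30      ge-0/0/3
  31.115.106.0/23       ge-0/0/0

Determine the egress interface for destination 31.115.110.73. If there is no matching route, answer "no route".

ge-0/0/13

Routes whose prefix contains 31.115.110.73:
  31.112.0.0/14 (31.112.0.0 - 31.115.255.255) -> ge-0/0/8
  31.115.64.0/18 (31.115.64.0 - 31.115.127.255) -> ge-0/0/13
More-specific entries that do NOT match:
  31.115.110.64/30 (31.115.110.64 - 31.115.110.67) does not contain 31.115.110.73
  31.115.110.80/28 (31.115.110.80 - 31.115.110.95) does not contain 31.115.110.73
  23.115.110.64/28 (23.115.110.64 - 23.115.110.79) does not contain 31.115.110.73
  31.115.106.0/23 (31.115.106.0 - 31.115.107.255) does not contain 31.115.110.73
  31.115.104.0/22 (31.115.104.0 - 31.115.107.255) does not contain 31.115.110.73
Longest matching prefix is /18 -> interface ge-0/0/13.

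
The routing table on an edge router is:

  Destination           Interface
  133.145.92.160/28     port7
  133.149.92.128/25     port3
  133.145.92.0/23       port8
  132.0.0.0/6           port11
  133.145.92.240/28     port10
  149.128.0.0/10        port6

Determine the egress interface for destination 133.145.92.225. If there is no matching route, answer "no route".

port8

Routes whose prefix contains 133.145.92.225:
  132.0.0.0/6 (132.0.0.0 - 135.255.255.255) -> port11
  133.145.92.0/23 (133.145.92.0 - 133.145.93.255) -> port8
More-specific entries that do NOT match:
  133.145.92.160/28 (133.145.92.160 - 133.145.92.175) does not contain 133.145.92.225
  133.145.92.240/28 (133.145.92.240 - 133.145.92.255) does not contain 133.145.92.225
  133.149.92.128/25 (133.149.92.128 - 133.149.92.255) does not contain 133.145.92.225
Longest matching prefix is /23 -> interface port8.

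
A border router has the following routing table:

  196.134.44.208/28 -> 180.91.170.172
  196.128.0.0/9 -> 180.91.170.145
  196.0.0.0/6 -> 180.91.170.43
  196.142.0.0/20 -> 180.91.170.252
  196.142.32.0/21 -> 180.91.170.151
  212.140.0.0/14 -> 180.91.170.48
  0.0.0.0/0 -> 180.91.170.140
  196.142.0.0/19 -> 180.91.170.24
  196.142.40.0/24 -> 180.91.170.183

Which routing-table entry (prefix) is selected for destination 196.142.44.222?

196.128.0.0/9

Entries matching 196.142.44.222:
  0.0.0.0/0 (default, matches everything)
  196.0.0.0/6 (196.0.0.0 - 199.255.255.255)
  196.128.0.0/9 (196.128.0.0 - 196.255.255.255)
Most specific is 196.128.0.0/9.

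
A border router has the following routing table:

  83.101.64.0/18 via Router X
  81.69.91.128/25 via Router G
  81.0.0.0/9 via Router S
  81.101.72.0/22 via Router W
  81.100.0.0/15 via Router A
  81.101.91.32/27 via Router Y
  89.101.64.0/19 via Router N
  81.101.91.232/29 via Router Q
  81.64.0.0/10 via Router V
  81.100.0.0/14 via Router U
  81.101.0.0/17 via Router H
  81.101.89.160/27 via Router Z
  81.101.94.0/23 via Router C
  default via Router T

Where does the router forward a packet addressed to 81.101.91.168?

Router H

Routes whose prefix contains 81.101.91.168:
  0.0.0.0/0 (default, matches everything) -> Router T
  81.0.0.0/9 (81.0.0.0 - 81.127.255.255) -> Router S
  81.64.0.0/10 (81.64.0.0 - 81.127.255.255) -> Router V
  81.100.0.0/14 (81.100.0.0 - 81.103.255.255) -> Router U
  81.100.0.0/15 (81.100.0.0 - 81.101.255.255) -> Router A
  81.101.0.0/17 (81.101.0.0 - 81.101.127.255) -> Router H
More-specific entries that do NOT match:
  81.101.91.232/29 (81.101.91.232 - 81.101.91.239) does not contain 81.101.91.168
  81.101.91.32/27 (81.101.91.32 - 81.101.91.63) does not contain 81.101.91.168
  81.101.89.160/27 (81.101.89.160 - 81.101.89.191) does not contain 81.101.91.168
  81.69.91.128/25 (81.69.91.128 - 81.69.91.255) does not contain 81.101.91.168
  81.101.94.0/23 (81.101.94.0 - 81.101.95.255) does not contain 81.101.91.168
  81.101.72.0/22 (81.101.72.0 - 81.101.75.255) does not contain 81.101.91.168
  89.101.64.0/19 (89.101.64.0 - 89.101.95.255) does not contain 81.101.91.168
  83.101.64.0/18 (83.101.64.0 - 83.101.127.255) does not contain 81.101.91.168
Longest matching prefix is /17 -> next hop Router H.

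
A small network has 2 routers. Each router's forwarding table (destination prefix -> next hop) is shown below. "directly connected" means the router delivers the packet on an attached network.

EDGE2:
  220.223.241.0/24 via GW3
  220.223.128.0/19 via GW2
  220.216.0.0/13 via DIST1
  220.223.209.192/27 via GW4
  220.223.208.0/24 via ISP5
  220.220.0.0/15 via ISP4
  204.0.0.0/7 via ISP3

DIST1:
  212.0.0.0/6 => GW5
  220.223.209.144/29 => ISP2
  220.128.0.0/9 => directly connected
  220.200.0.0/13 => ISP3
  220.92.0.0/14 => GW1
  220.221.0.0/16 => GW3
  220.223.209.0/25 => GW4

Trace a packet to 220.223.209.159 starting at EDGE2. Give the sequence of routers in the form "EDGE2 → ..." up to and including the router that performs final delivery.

EDGE2 → DIST1

At EDGE2: longest match for 220.223.209.159 is 220.216.0.0/13 -> DIST1
At DIST1: longest match for 220.223.209.159 is 220.128.0.0/9 -> directly connected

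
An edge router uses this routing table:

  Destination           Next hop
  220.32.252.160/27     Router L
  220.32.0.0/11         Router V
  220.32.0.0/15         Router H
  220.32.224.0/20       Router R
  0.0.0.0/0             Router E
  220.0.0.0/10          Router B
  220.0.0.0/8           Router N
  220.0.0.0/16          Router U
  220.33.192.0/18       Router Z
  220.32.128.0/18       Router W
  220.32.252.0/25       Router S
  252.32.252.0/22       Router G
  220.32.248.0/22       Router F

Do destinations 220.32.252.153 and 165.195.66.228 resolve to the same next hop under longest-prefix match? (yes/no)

no

220.32.252.153: longest match 220.32.0.0/15 -> Router H
165.195.66.228: longest match 0.0.0.0/0 -> Router E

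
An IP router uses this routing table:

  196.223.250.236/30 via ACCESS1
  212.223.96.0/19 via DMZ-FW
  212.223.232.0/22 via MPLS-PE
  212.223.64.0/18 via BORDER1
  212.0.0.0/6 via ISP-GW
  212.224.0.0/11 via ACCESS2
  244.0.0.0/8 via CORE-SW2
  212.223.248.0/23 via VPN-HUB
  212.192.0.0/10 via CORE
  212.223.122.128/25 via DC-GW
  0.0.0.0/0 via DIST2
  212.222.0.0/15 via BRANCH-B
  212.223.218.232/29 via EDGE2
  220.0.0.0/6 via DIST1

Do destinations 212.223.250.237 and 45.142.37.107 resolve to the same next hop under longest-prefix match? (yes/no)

212.223.250.237: longest match 212.222.0.0/15 -> BRANCH-B
45.142.37.107: longest match 0.0.0.0/0 -> DIST2

no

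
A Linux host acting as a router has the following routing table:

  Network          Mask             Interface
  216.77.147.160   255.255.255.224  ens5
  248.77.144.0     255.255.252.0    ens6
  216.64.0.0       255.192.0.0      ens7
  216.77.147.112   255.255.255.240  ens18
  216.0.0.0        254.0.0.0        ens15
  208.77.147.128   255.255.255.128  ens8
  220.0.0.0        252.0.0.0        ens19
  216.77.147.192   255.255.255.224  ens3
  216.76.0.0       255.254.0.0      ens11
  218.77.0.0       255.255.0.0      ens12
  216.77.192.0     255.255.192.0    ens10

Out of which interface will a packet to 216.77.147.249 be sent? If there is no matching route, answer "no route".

Routes whose prefix contains 216.77.147.249:
  216.0.0.0/7 (216.0.0.0 - 217.255.255.255) -> ens15
  216.64.0.0/10 (216.64.0.0 - 216.127.255.255) -> ens7
  216.76.0.0/15 (216.76.0.0 - 216.77.255.255) -> ens11
More-specific entries that do NOT match:
  216.77.147.112/28 (216.77.147.112 - 216.77.147.127) does not contain 216.77.147.249
  216.77.147.160/27 (216.77.147.160 - 216.77.147.191) does not contain 216.77.147.249
  216.77.147.192/27 (216.77.147.192 - 216.77.147.223) does not contain 216.77.147.249
  208.77.147.128/25 (208.77.147.128 - 208.77.147.255) does not contain 216.77.147.249
  248.77.144.0/22 (248.77.144.0 - 248.77.147.255) does not contain 216.77.147.249
  216.77.192.0/18 (216.77.192.0 - 216.77.255.255) does not contain 216.77.147.249
  218.77.0.0/16 (218.77.0.0 - 218.77.255.255) does not contain 216.77.147.249
Longest matching prefix is /15 -> interface ens11.

ens11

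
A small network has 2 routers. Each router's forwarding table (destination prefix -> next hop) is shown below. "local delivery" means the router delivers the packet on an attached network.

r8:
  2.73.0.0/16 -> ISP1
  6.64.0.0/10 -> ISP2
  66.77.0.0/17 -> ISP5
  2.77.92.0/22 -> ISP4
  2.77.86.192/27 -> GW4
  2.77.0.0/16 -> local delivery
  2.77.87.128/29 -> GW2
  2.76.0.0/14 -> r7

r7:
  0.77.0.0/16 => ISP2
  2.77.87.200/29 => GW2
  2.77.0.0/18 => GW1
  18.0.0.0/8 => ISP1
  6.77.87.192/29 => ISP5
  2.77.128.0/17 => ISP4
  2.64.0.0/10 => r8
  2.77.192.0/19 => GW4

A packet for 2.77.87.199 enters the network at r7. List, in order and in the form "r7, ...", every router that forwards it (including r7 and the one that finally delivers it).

r7, r8

At r7: longest match for 2.77.87.199 is 2.64.0.0/10 -> r8
At r8: longest match for 2.77.87.199 is 2.77.0.0/16 -> local delivery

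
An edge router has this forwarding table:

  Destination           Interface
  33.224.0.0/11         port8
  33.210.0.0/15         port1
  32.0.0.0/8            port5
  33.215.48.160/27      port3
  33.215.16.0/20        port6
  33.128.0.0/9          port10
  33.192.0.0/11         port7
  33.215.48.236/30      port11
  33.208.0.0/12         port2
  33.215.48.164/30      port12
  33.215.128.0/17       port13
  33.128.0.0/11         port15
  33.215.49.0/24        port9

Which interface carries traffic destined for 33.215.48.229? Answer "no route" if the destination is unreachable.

port2

Routes whose prefix contains 33.215.48.229:
  33.128.0.0/9 (33.128.0.0 - 33.255.255.255) -> port10
  33.192.0.0/11 (33.192.0.0 - 33.223.255.255) -> port7
  33.208.0.0/12 (33.208.0.0 - 33.223.255.255) -> port2
More-specific entries that do NOT match:
  33.215.48.236/30 (33.215.48.236 - 33.215.48.239) does not contain 33.215.48.229
  33.215.48.164/30 (33.215.48.164 - 33.215.48.167) does not contain 33.215.48.229
  33.215.48.160/27 (33.215.48.160 - 33.215.48.191) does not contain 33.215.48.229
  33.215.49.0/24 (33.215.49.0 - 33.215.49.255) does not contain 33.215.48.229
  33.215.16.0/20 (33.215.16.0 - 33.215.31.255) does not contain 33.215.48.229
  33.215.128.0/17 (33.215.128.0 - 33.215.255.255) does not contain 33.215.48.229
  33.210.0.0/15 (33.210.0.0 - 33.211.255.255) does not contain 33.215.48.229
Longest matching prefix is /12 -> interface port2.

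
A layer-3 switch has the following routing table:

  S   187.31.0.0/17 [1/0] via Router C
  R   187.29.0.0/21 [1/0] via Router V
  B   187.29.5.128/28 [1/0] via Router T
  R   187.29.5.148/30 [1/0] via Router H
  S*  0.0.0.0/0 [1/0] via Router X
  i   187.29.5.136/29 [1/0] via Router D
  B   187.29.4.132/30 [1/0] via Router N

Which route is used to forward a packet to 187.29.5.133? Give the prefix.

Entries matching 187.29.5.133:
  0.0.0.0/0 (default, matches everything)
  187.29.0.0/21 (187.29.0.0 - 187.29.7.255)
  187.29.5.128/28 (187.29.5.128 - 187.29.5.143)
Most specific is 187.29.5.128/28.

187.29.5.128/28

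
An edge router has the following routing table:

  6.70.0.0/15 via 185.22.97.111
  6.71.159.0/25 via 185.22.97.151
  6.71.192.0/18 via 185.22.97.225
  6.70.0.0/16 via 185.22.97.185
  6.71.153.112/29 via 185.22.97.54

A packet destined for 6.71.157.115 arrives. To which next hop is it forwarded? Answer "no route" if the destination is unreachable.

Routes whose prefix contains 6.71.157.115:
  6.70.0.0/15 (6.70.0.0 - 6.71.255.255) -> 185.22.97.111
More-specific entries that do NOT match:
  6.71.153.112/29 (6.71.153.112 - 6.71.153.119) does not contain 6.71.157.115
  6.71.159.0/25 (6.71.159.0 - 6.71.159.127) does not contain 6.71.157.115
  6.71.192.0/18 (6.71.192.0 - 6.71.255.255) does not contain 6.71.157.115
  6.70.0.0/16 (6.70.0.0 - 6.70.255.255) does not contain 6.71.157.115
Longest matching prefix is /15 -> next hop 185.22.97.111.

185.22.97.111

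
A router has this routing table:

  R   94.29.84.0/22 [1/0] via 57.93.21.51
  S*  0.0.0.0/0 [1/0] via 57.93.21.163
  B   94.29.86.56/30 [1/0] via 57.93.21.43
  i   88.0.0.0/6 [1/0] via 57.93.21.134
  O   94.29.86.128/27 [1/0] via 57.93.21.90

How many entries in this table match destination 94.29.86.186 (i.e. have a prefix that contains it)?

Prefixes containing 94.29.86.186:
  0.0.0.0/0 (default, matches everything)
  94.29.84.0/22 (94.29.84.0 - 94.29.87.255)
Total matching entries: 2.

2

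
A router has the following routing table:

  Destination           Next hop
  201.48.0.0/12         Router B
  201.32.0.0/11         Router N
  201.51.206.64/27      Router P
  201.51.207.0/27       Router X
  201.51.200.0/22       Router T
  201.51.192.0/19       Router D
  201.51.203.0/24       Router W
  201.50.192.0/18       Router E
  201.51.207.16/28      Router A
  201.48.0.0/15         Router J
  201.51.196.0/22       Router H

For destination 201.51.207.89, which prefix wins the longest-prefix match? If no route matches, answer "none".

Entries matching 201.51.207.89:
  201.32.0.0/11 (201.32.0.0 - 201.63.255.255)
  201.48.0.0/12 (201.48.0.0 - 201.63.255.255)
  201.51.192.0/19 (201.51.192.0 - 201.51.223.255)
Most specific is 201.51.192.0/19.

201.51.192.0/19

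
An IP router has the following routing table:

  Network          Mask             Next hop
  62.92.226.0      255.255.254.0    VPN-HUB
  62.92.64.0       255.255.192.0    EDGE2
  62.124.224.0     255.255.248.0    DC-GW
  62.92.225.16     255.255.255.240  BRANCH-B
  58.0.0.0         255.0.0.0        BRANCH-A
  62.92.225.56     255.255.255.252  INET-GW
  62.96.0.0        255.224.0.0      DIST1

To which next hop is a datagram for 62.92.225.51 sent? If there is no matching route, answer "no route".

No entry's prefix contains 62.92.225.51; there is no default route.

no route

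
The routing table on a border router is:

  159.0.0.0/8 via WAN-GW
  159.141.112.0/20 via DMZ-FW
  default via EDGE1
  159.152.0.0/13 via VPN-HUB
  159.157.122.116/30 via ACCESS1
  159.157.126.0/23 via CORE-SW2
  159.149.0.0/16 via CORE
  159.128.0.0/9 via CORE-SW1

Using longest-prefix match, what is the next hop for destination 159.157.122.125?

Routes whose prefix contains 159.157.122.125:
  0.0.0.0/0 (default, matches everything) -> EDGE1
  159.0.0.0/8 (159.0.0.0 - 159.255.255.255) -> WAN-GW
  159.128.0.0/9 (159.128.0.0 - 159.255.255.255) -> CORE-SW1
  159.152.0.0/13 (159.152.0.0 - 159.159.255.255) -> VPN-HUB
More-specific entries that do NOT match:
  159.157.122.116/30 (159.157.122.116 - 159.157.122.119) does not contain 159.157.122.125
  159.157.126.0/23 (159.157.126.0 - 159.157.127.255) does not contain 159.157.122.125
  159.141.112.0/20 (159.141.112.0 - 159.141.127.255) does not contain 159.157.122.125
  159.149.0.0/16 (159.149.0.0 - 159.149.255.255) does not contain 159.157.122.125
Longest matching prefix is /13 -> next hop VPN-HUB.

VPN-HUB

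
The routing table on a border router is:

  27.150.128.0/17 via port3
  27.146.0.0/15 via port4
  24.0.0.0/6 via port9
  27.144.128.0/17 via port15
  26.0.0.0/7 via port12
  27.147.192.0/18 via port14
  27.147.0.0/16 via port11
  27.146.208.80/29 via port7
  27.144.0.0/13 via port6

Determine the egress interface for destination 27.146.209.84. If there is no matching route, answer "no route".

Routes whose prefix contains 27.146.209.84:
  24.0.0.0/6 (24.0.0.0 - 27.255.255.255) -> port9
  26.0.0.0/7 (26.0.0.0 - 27.255.255.255) -> port12
  27.144.0.0/13 (27.144.0.0 - 27.151.255.255) -> port6
  27.146.0.0/15 (27.146.0.0 - 27.147.255.255) -> port4
More-specific entries that do NOT match:
  27.146.208.80/29 (27.146.208.80 - 27.146.208.87) does not contain 27.146.209.84
  27.147.192.0/18 (27.147.192.0 - 27.147.255.255) does not contain 27.146.209.84
  27.150.128.0/17 (27.150.128.0 - 27.150.255.255) does not contain 27.146.209.84
  27.144.128.0/17 (27.144.128.0 - 27.144.255.255) does not contain 27.146.209.84
  27.147.0.0/16 (27.147.0.0 - 27.147.255.255) does not contain 27.146.209.84
Longest matching prefix is /15 -> interface port4.

port4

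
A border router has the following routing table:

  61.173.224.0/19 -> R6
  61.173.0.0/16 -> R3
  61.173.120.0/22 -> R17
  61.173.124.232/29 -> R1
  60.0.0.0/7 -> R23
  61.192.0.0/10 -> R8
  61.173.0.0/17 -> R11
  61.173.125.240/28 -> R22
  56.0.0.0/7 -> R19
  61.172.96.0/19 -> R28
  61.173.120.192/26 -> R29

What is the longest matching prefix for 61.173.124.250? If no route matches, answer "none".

Entries matching 61.173.124.250:
  60.0.0.0/7 (60.0.0.0 - 61.255.255.255)
  61.173.0.0/16 (61.173.0.0 - 61.173.255.255)
  61.173.0.0/17 (61.173.0.0 - 61.173.127.255)
Most specific is 61.173.0.0/17.

61.173.0.0/17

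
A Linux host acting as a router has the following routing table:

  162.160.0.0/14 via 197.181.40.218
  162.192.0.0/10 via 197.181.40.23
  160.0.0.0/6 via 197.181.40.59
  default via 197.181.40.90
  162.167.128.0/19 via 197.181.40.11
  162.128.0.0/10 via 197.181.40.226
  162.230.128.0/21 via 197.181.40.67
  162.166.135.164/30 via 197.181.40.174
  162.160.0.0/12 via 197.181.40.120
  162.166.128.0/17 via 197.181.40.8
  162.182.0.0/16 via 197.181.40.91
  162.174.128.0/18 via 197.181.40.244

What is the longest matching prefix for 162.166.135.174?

Entries matching 162.166.135.174:
  0.0.0.0/0 (default, matches everything)
  160.0.0.0/6 (160.0.0.0 - 163.255.255.255)
  162.128.0.0/10 (162.128.0.0 - 162.191.255.255)
  162.160.0.0/12 (162.160.0.0 - 162.175.255.255)
  162.166.128.0/17 (162.166.128.0 - 162.166.255.255)
Most specific is 162.166.128.0/17.

162.166.128.0/17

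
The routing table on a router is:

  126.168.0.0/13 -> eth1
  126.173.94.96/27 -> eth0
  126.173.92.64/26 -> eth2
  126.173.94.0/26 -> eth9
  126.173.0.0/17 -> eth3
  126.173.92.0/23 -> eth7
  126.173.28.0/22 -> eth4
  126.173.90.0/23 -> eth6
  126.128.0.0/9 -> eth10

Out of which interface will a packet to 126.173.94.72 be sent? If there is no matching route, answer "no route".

Routes whose prefix contains 126.173.94.72:
  126.128.0.0/9 (126.128.0.0 - 126.255.255.255) -> eth10
  126.168.0.0/13 (126.168.0.0 - 126.175.255.255) -> eth1
  126.173.0.0/17 (126.173.0.0 - 126.173.127.255) -> eth3
More-specific entries that do NOT match:
  126.173.94.96/27 (126.173.94.96 - 126.173.94.127) does not contain 126.173.94.72
  126.173.92.64/26 (126.173.92.64 - 126.173.92.127) does not contain 126.173.94.72
  126.173.94.0/26 (126.173.94.0 - 126.173.94.63) does not contain 126.173.94.72
  126.173.92.0/23 (126.173.92.0 - 126.173.93.255) does not contain 126.173.94.72
  126.173.90.0/23 (126.173.90.0 - 126.173.91.255) does not contain 126.173.94.72
  126.173.28.0/22 (126.173.28.0 - 126.173.31.255) does not contain 126.173.94.72
Longest matching prefix is /17 -> interface eth3.

eth3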